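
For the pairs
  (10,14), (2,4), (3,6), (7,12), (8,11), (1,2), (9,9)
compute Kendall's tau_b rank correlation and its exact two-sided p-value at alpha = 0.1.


Step 1: Enumerate the 21 unordered pairs (i,j) with i<j and classify each by sign(x_j-x_i) * sign(y_j-y_i).
  (1,2):dx=-8,dy=-10->C; (1,3):dx=-7,dy=-8->C; (1,4):dx=-3,dy=-2->C; (1,5):dx=-2,dy=-3->C
  (1,6):dx=-9,dy=-12->C; (1,7):dx=-1,dy=-5->C; (2,3):dx=+1,dy=+2->C; (2,4):dx=+5,dy=+8->C
  (2,5):dx=+6,dy=+7->C; (2,6):dx=-1,dy=-2->C; (2,7):dx=+7,dy=+5->C; (3,4):dx=+4,dy=+6->C
  (3,5):dx=+5,dy=+5->C; (3,6):dx=-2,dy=-4->C; (3,7):dx=+6,dy=+3->C; (4,5):dx=+1,dy=-1->D
  (4,6):dx=-6,dy=-10->C; (4,7):dx=+2,dy=-3->D; (5,6):dx=-7,dy=-9->C; (5,7):dx=+1,dy=-2->D
  (6,7):dx=+8,dy=+7->C
Step 2: C = 18, D = 3, total pairs = 21.
Step 3: tau = (C - D)/(n(n-1)/2) = (18 - 3)/21 = 0.714286.
Step 4: Exact two-sided p-value (enumerate n! = 5040 permutations of y under H0): p = 0.030159.
Step 5: alpha = 0.1. reject H0.

tau_b = 0.7143 (C=18, D=3), p = 0.030159, reject H0.


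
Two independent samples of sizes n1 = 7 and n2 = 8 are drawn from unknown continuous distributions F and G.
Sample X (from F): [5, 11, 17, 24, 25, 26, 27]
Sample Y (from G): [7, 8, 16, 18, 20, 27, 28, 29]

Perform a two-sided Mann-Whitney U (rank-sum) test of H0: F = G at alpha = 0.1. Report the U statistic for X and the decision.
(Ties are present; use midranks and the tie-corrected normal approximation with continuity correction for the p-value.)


Step 1: Combine and sort all 15 observations; assign midranks.
sorted (value, group): (5,X), (7,Y), (8,Y), (11,X), (16,Y), (17,X), (18,Y), (20,Y), (24,X), (25,X), (26,X), (27,X), (27,Y), (28,Y), (29,Y)
ranks: 5->1, 7->2, 8->3, 11->4, 16->5, 17->6, 18->7, 20->8, 24->9, 25->10, 26->11, 27->12.5, 27->12.5, 28->14, 29->15
Step 2: Rank sum for X: R1 = 1 + 4 + 6 + 9 + 10 + 11 + 12.5 = 53.5.
Step 3: U_X = R1 - n1(n1+1)/2 = 53.5 - 7*8/2 = 53.5 - 28 = 25.5.
       U_Y = n1*n2 - U_X = 56 - 25.5 = 30.5.
Step 4: Ties are present, so use the tie-corrected normal approximation (with continuity correction) for the p-value.
Step 5: p-value = 0.816801; compare to alpha = 0.1. fail to reject H0.

U_X = 25.5, p = 0.816801, fail to reject H0 at alpha = 0.1.


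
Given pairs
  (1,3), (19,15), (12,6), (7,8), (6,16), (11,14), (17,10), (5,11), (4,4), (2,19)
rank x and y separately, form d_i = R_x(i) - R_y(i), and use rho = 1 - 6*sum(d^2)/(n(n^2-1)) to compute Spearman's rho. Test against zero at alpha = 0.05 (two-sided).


Step 1: Rank x and y separately (midranks; no ties here).
rank(x): 1->1, 19->10, 12->8, 7->6, 6->5, 11->7, 17->9, 5->4, 4->3, 2->2
rank(y): 3->1, 15->8, 6->3, 8->4, 16->9, 14->7, 10->5, 11->6, 4->2, 19->10
Step 2: d_i = R_x(i) - R_y(i); compute d_i^2.
  (1-1)^2=0, (10-8)^2=4, (8-3)^2=25, (6-4)^2=4, (5-9)^2=16, (7-7)^2=0, (9-5)^2=16, (4-6)^2=4, (3-2)^2=1, (2-10)^2=64
sum(d^2) = 134.
Step 3: rho = 1 - 6*134 / (10*(10^2 - 1)) = 1 - 804/990 = 0.187879.
Step 4: Under H0, t = rho * sqrt((n-2)/(1-rho^2)) = 0.5410 ~ t(8).
Step 5: Two-sided p-value from the t-distribution with 8 df = 0.603218.
Step 6: alpha = 0.05. fail to reject H0.

rho = 0.1879, p = 0.603218, fail to reject H0 at alpha = 0.05.


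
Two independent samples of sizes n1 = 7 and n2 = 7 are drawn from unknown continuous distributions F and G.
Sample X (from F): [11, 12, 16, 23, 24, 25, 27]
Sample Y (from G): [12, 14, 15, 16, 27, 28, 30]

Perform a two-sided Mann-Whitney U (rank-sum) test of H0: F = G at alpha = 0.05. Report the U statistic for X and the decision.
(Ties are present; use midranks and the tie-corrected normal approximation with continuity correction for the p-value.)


Step 1: Combine and sort all 14 observations; assign midranks.
sorted (value, group): (11,X), (12,X), (12,Y), (14,Y), (15,Y), (16,X), (16,Y), (23,X), (24,X), (25,X), (27,X), (27,Y), (28,Y), (30,Y)
ranks: 11->1, 12->2.5, 12->2.5, 14->4, 15->5, 16->6.5, 16->6.5, 23->8, 24->9, 25->10, 27->11.5, 27->11.5, 28->13, 30->14
Step 2: Rank sum for X: R1 = 1 + 2.5 + 6.5 + 8 + 9 + 10 + 11.5 = 48.5.
Step 3: U_X = R1 - n1(n1+1)/2 = 48.5 - 7*8/2 = 48.5 - 28 = 20.5.
       U_Y = n1*n2 - U_X = 49 - 20.5 = 28.5.
Step 4: Ties are present, so use the tie-corrected normal approximation (with continuity correction) for the p-value.
Step 5: p-value = 0.653652; compare to alpha = 0.05. fail to reject H0.

U_X = 20.5, p = 0.653652, fail to reject H0 at alpha = 0.05.


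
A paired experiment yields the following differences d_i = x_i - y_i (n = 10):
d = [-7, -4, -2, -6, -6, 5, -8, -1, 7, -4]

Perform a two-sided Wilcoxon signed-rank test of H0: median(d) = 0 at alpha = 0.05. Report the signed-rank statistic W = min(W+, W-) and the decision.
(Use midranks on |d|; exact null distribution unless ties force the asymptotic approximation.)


Step 1: Drop any zero differences (none here) and take |d_i|.
|d| = [7, 4, 2, 6, 6, 5, 8, 1, 7, 4]
Step 2: Midrank |d_i| (ties get averaged ranks).
ranks: |7|->8.5, |4|->3.5, |2|->2, |6|->6.5, |6|->6.5, |5|->5, |8|->10, |1|->1, |7|->8.5, |4|->3.5
Step 3: Attach original signs; sum ranks with positive sign and with negative sign.
W+ = 5 + 8.5 = 13.5
W- = 8.5 + 3.5 + 2 + 6.5 + 6.5 + 10 + 1 + 3.5 = 41.5
(Check: W+ + W- = 55 should equal n(n+1)/2 = 55.)
Step 4: Test statistic W = min(W+, W-) = 13.5.
Step 5: Ties in |d|, so use the tie-corrected normal approximation.
        E[W] = n(n+1)/4 = 10*11/4 = 27.5.
        Tie groups: |d|=4 (t=2), |d|=6 (t=2), |d|=7 (t=2); sum(t^3 - t) = 18.
        Var[W] = n(n+1)(2n+1)/24 - sum(t^3-t)/48 = 2310/24 - 18/48 = 95.875.
        z = (W - E[W]) / sqrt(Var[W]) = (13.5 - 27.5) / 9.7916 = -1.4298.
        Two-sided p = 2*Phi(z) = 0.152774.
Step 6: alpha = 0.05. fail to reject H0.

W+ = 13.5, W- = 41.5, W = min = 13.5, p = 0.152774, fail to reject H0.


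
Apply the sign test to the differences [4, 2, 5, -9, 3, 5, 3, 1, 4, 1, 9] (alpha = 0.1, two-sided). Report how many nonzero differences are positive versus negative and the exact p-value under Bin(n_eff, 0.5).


Step 1: Discard zero differences. Original n = 11; n_eff = number of nonzero differences = 11.
Nonzero differences (with sign): +4, +2, +5, -9, +3, +5, +3, +1, +4, +1, +9
Step 2: Count signs: positive = 10, negative = 1.
Step 3: Under H0: P(positive) = 0.5, so the number of positives S ~ Bin(11, 0.5).
Step 4: Two-sided exact p-value = sum of Bin(11,0.5) probabilities at or below the observed probability = 0.011719.
Step 5: alpha = 0.1. reject H0.

n_eff = 11, pos = 10, neg = 1, p = 0.011719, reject H0.


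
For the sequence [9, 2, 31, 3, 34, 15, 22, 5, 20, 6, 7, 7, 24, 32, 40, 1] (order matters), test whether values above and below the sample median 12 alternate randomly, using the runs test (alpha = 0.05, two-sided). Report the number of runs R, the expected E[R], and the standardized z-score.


Step 1: Compute median = 12; label A = above, B = below.
Labels in order: BBABAAABABBBAAAB  (n_A = 8, n_B = 8)
Step 2: Count runs R = 9.
Step 3: Under H0 (random ordering), E[R] = 2*n_A*n_B/(n_A+n_B) + 1 = 2*8*8/16 + 1 = 9.0000.
        Var[R] = 2*n_A*n_B*(2*n_A*n_B - n_A - n_B) / ((n_A+n_B)^2 * (n_A+n_B-1)) = 14336/3840 = 3.7333.
        SD[R] = 1.9322.
Step 4: R = E[R], so z = 0 with no continuity correction.
Step 5: Two-sided p-value via normal approximation = 2*(1 - Phi(|z|)) = 1.000000.
Step 6: alpha = 0.05. fail to reject H0.

R = 9, z = 0.0000, p = 1.000000, fail to reject H0.


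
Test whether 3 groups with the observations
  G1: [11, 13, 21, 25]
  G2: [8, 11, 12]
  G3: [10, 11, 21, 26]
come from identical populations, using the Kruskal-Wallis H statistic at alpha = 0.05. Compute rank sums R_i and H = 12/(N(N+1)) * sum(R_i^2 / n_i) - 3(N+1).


Step 1: Combine all N = 11 observations and assign midranks.
sorted (value, group, rank): (8,G2,1), (10,G3,2), (11,G1,4), (11,G2,4), (11,G3,4), (12,G2,6), (13,G1,7), (21,G1,8.5), (21,G3,8.5), (25,G1,10), (26,G3,11)
Step 2: Sum ranks within each group.
R_1 = 29.5 (n_1 = 4)
R_2 = 11 (n_2 = 3)
R_3 = 25.5 (n_3 = 4)
Step 3: H = 12/(N(N+1)) * sum(R_i^2/n_i) - 3(N+1)
     = 12/(11*12) * (29.5^2/4 + 11^2/3 + 25.5^2/4) - 3*12
     = 0.090909 * 420.458 - 36
     = 2.223485.
Step 4: Ties present; correction factor C = 1 - 30/(11^3 - 11) = 0.977273. Corrected H = 2.223485 / 0.977273 = 2.275194.
Step 5: Under H0, H ~ chi^2(2); p-value = 0.320589.
Step 6: alpha = 0.05. fail to reject H0.

H = 2.2752, df = 2, p = 0.320589, fail to reject H0.


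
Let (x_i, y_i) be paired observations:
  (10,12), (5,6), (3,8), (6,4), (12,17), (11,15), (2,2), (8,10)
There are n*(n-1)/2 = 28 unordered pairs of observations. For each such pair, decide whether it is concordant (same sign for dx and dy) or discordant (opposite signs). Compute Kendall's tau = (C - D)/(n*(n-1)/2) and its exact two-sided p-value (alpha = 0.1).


Step 1: Enumerate the 28 unordered pairs (i,j) with i<j and classify each by sign(x_j-x_i) * sign(y_j-y_i).
  (1,2):dx=-5,dy=-6->C; (1,3):dx=-7,dy=-4->C; (1,4):dx=-4,dy=-8->C; (1,5):dx=+2,dy=+5->C
  (1,6):dx=+1,dy=+3->C; (1,7):dx=-8,dy=-10->C; (1,8):dx=-2,dy=-2->C; (2,3):dx=-2,dy=+2->D
  (2,4):dx=+1,dy=-2->D; (2,5):dx=+7,dy=+11->C; (2,6):dx=+6,dy=+9->C; (2,7):dx=-3,dy=-4->C
  (2,8):dx=+3,dy=+4->C; (3,4):dx=+3,dy=-4->D; (3,5):dx=+9,dy=+9->C; (3,6):dx=+8,dy=+7->C
  (3,7):dx=-1,dy=-6->C; (3,8):dx=+5,dy=+2->C; (4,5):dx=+6,dy=+13->C; (4,6):dx=+5,dy=+11->C
  (4,7):dx=-4,dy=-2->C; (4,8):dx=+2,dy=+6->C; (5,6):dx=-1,dy=-2->C; (5,7):dx=-10,dy=-15->C
  (5,8):dx=-4,dy=-7->C; (6,7):dx=-9,dy=-13->C; (6,8):dx=-3,dy=-5->C; (7,8):dx=+6,dy=+8->C
Step 2: C = 25, D = 3, total pairs = 28.
Step 3: tau = (C - D)/(n(n-1)/2) = (25 - 3)/28 = 0.785714.
Step 4: Exact two-sided p-value (enumerate n! = 40320 permutations of y under H0): p = 0.005506.
Step 5: alpha = 0.1. reject H0.

tau_b = 0.7857 (C=25, D=3), p = 0.005506, reject H0.


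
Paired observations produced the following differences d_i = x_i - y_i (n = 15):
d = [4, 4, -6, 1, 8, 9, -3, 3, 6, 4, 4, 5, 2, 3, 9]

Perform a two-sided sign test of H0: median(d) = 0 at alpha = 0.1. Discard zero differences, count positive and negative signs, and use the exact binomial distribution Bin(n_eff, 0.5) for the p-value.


Step 1: Discard zero differences. Original n = 15; n_eff = number of nonzero differences = 15.
Nonzero differences (with sign): +4, +4, -6, +1, +8, +9, -3, +3, +6, +4, +4, +5, +2, +3, +9
Step 2: Count signs: positive = 13, negative = 2.
Step 3: Under H0: P(positive) = 0.5, so the number of positives S ~ Bin(15, 0.5).
Step 4: Two-sided exact p-value = sum of Bin(15,0.5) probabilities at or below the observed probability = 0.007385.
Step 5: alpha = 0.1. reject H0.

n_eff = 15, pos = 13, neg = 2, p = 0.007385, reject H0.


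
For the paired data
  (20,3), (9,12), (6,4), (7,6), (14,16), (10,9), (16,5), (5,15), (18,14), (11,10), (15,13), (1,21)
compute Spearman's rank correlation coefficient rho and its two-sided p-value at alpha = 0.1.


Step 1: Rank x and y separately (midranks; no ties here).
rank(x): 20->12, 9->5, 6->3, 7->4, 14->8, 10->6, 16->10, 5->2, 18->11, 11->7, 15->9, 1->1
rank(y): 3->1, 12->7, 4->2, 6->4, 16->11, 9->5, 5->3, 15->10, 14->9, 10->6, 13->8, 21->12
Step 2: d_i = R_x(i) - R_y(i); compute d_i^2.
  (12-1)^2=121, (5-7)^2=4, (3-2)^2=1, (4-4)^2=0, (8-11)^2=9, (6-5)^2=1, (10-3)^2=49, (2-10)^2=64, (11-9)^2=4, (7-6)^2=1, (9-8)^2=1, (1-12)^2=121
sum(d^2) = 376.
Step 3: rho = 1 - 6*376 / (12*(12^2 - 1)) = 1 - 2256/1716 = -0.314685.
Step 4: Under H0, t = rho * sqrt((n-2)/(1-rho^2)) = -1.0484 ~ t(10).
Step 5: Two-sided p-value from the t-distribution with 10 df = 0.319139.
Step 6: alpha = 0.1. fail to reject H0.

rho = -0.3147, p = 0.319139, fail to reject H0 at alpha = 0.1.


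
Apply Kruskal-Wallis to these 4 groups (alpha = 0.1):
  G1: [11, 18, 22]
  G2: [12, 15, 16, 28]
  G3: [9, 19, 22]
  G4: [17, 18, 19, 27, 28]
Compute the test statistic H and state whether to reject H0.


Step 1: Combine all N = 15 observations and assign midranks.
sorted (value, group, rank): (9,G3,1), (11,G1,2), (12,G2,3), (15,G2,4), (16,G2,5), (17,G4,6), (18,G1,7.5), (18,G4,7.5), (19,G3,9.5), (19,G4,9.5), (22,G1,11.5), (22,G3,11.5), (27,G4,13), (28,G2,14.5), (28,G4,14.5)
Step 2: Sum ranks within each group.
R_1 = 21 (n_1 = 3)
R_2 = 26.5 (n_2 = 4)
R_3 = 22 (n_3 = 3)
R_4 = 50.5 (n_4 = 5)
Step 3: H = 12/(N(N+1)) * sum(R_i^2/n_i) - 3(N+1)
     = 12/(15*16) * (21^2/3 + 26.5^2/4 + 22^2/3 + 50.5^2/5) - 3*16
     = 0.050000 * 993.946 - 48
     = 1.697292.
Step 4: Ties present; correction factor C = 1 - 24/(15^3 - 15) = 0.992857. Corrected H = 1.697292 / 0.992857 = 1.709502.
Step 5: Under H0, H ~ chi^2(3); p-value = 0.634823.
Step 6: alpha = 0.1. fail to reject H0.

H = 1.7095, df = 3, p = 0.634823, fail to reject H0.


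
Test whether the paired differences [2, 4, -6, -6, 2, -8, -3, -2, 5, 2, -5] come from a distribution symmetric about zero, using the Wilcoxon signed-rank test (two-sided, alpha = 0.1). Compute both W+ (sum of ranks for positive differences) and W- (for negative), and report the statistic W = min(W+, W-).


Step 1: Drop any zero differences (none here) and take |d_i|.
|d| = [2, 4, 6, 6, 2, 8, 3, 2, 5, 2, 5]
Step 2: Midrank |d_i| (ties get averaged ranks).
ranks: |2|->2.5, |4|->6, |6|->9.5, |6|->9.5, |2|->2.5, |8|->11, |3|->5, |2|->2.5, |5|->7.5, |2|->2.5, |5|->7.5
Step 3: Attach original signs; sum ranks with positive sign and with negative sign.
W+ = 2.5 + 6 + 2.5 + 7.5 + 2.5 = 21
W- = 9.5 + 9.5 + 11 + 5 + 2.5 + 7.5 = 45
(Check: W+ + W- = 66 should equal n(n+1)/2 = 66.)
Step 4: Test statistic W = min(W+, W-) = 21.
Step 5: Ties in |d|, so use the tie-corrected normal approximation.
        E[W] = n(n+1)/4 = 11*12/4 = 33.
        Tie groups: |d|=2 (t=4), |d|=5 (t=2), |d|=6 (t=2); sum(t^3 - t) = 72.
        Var[W] = n(n+1)(2n+1)/24 - sum(t^3-t)/48 = 3036/24 - 72/48 = 125.
        z = (W - E[W]) / sqrt(Var[W]) = (21 - 33) / 11.1803 = -1.0733.
        Two-sided p = 2*Phi(z) = 0.283131.
Step 6: alpha = 0.1. fail to reject H0.

W+ = 21, W- = 45, W = min = 21, p = 0.283131, fail to reject H0.


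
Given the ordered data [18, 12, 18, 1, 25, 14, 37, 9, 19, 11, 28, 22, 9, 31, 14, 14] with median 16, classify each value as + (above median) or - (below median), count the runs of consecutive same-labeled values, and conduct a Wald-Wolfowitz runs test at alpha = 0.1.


Step 1: Compute median = 16; label A = above, B = below.
Labels in order: ABABABABABAABABB  (n_A = 8, n_B = 8)
Step 2: Count runs R = 14.
Step 3: Under H0 (random ordering), E[R] = 2*n_A*n_B/(n_A+n_B) + 1 = 2*8*8/16 + 1 = 9.0000.
        Var[R] = 2*n_A*n_B*(2*n_A*n_B - n_A - n_B) / ((n_A+n_B)^2 * (n_A+n_B-1)) = 14336/3840 = 3.7333.
        SD[R] = 1.9322.
Step 4: Continuity-corrected z = (R - 0.5 - E[R]) / SD[R] = (14 - 0.5 - 9.0000) / 1.9322 = 2.3290.
Step 5: Two-sided p-value via normal approximation = 2*(1 - Phi(|z|)) = 0.019861.
Step 6: alpha = 0.1. reject H0.

R = 14, z = 2.3290, p = 0.019861, reject H0.


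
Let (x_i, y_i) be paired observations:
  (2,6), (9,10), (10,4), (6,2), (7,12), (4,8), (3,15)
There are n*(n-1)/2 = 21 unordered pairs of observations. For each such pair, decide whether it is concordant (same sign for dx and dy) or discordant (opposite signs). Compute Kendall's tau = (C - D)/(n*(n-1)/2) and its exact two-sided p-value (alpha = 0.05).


Step 1: Enumerate the 21 unordered pairs (i,j) with i<j and classify each by sign(x_j-x_i) * sign(y_j-y_i).
  (1,2):dx=+7,dy=+4->C; (1,3):dx=+8,dy=-2->D; (1,4):dx=+4,dy=-4->D; (1,5):dx=+5,dy=+6->C
  (1,6):dx=+2,dy=+2->C; (1,7):dx=+1,dy=+9->C; (2,3):dx=+1,dy=-6->D; (2,4):dx=-3,dy=-8->C
  (2,5):dx=-2,dy=+2->D; (2,6):dx=-5,dy=-2->C; (2,7):dx=-6,dy=+5->D; (3,4):dx=-4,dy=-2->C
  (3,5):dx=-3,dy=+8->D; (3,6):dx=-6,dy=+4->D; (3,7):dx=-7,dy=+11->D; (4,5):dx=+1,dy=+10->C
  (4,6):dx=-2,dy=+6->D; (4,7):dx=-3,dy=+13->D; (5,6):dx=-3,dy=-4->C; (5,7):dx=-4,dy=+3->D
  (6,7):dx=-1,dy=+7->D
Step 2: C = 9, D = 12, total pairs = 21.
Step 3: tau = (C - D)/(n(n-1)/2) = (9 - 12)/21 = -0.142857.
Step 4: Exact two-sided p-value (enumerate n! = 5040 permutations of y under H0): p = 0.772619.
Step 5: alpha = 0.05. fail to reject H0.

tau_b = -0.1429 (C=9, D=12), p = 0.772619, fail to reject H0.


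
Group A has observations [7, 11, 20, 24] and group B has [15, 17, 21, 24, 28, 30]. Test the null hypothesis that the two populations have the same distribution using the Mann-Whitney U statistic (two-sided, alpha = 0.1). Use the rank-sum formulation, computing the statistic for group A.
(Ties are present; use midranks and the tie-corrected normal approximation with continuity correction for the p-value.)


Step 1: Combine and sort all 10 observations; assign midranks.
sorted (value, group): (7,X), (11,X), (15,Y), (17,Y), (20,X), (21,Y), (24,X), (24,Y), (28,Y), (30,Y)
ranks: 7->1, 11->2, 15->3, 17->4, 20->5, 21->6, 24->7.5, 24->7.5, 28->9, 30->10
Step 2: Rank sum for X: R1 = 1 + 2 + 5 + 7.5 = 15.5.
Step 3: U_X = R1 - n1(n1+1)/2 = 15.5 - 4*5/2 = 15.5 - 10 = 5.5.
       U_Y = n1*n2 - U_X = 24 - 5.5 = 18.5.
Step 4: Ties are present, so use the tie-corrected normal approximation (with continuity correction) for the p-value.
Step 5: p-value = 0.199458; compare to alpha = 0.1. fail to reject H0.

U_X = 5.5, p = 0.199458, fail to reject H0 at alpha = 0.1.


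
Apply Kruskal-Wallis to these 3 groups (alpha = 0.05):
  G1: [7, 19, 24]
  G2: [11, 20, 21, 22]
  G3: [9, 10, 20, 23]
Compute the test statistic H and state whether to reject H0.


Step 1: Combine all N = 11 observations and assign midranks.
sorted (value, group, rank): (7,G1,1), (9,G3,2), (10,G3,3), (11,G2,4), (19,G1,5), (20,G2,6.5), (20,G3,6.5), (21,G2,8), (22,G2,9), (23,G3,10), (24,G1,11)
Step 2: Sum ranks within each group.
R_1 = 17 (n_1 = 3)
R_2 = 27.5 (n_2 = 4)
R_3 = 21.5 (n_3 = 4)
Step 3: H = 12/(N(N+1)) * sum(R_i^2/n_i) - 3(N+1)
     = 12/(11*12) * (17^2/3 + 27.5^2/4 + 21.5^2/4) - 3*12
     = 0.090909 * 400.958 - 36
     = 0.450758.
Step 4: Ties present; correction factor C = 1 - 6/(11^3 - 11) = 0.995455. Corrected H = 0.450758 / 0.995455 = 0.452816.
Step 5: Under H0, H ~ chi^2(2); p-value = 0.797393.
Step 6: alpha = 0.05. fail to reject H0.

H = 0.4528, df = 2, p = 0.797393, fail to reject H0.


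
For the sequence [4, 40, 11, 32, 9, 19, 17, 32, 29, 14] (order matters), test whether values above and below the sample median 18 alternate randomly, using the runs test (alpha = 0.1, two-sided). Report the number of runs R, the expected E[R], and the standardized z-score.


Step 1: Compute median = 18; label A = above, B = below.
Labels in order: BABABABAAB  (n_A = 5, n_B = 5)
Step 2: Count runs R = 9.
Step 3: Under H0 (random ordering), E[R] = 2*n_A*n_B/(n_A+n_B) + 1 = 2*5*5/10 + 1 = 6.0000.
        Var[R] = 2*n_A*n_B*(2*n_A*n_B - n_A - n_B) / ((n_A+n_B)^2 * (n_A+n_B-1)) = 2000/900 = 2.2222.
        SD[R] = 1.4907.
Step 4: Continuity-corrected z = (R - 0.5 - E[R]) / SD[R] = (9 - 0.5 - 6.0000) / 1.4907 = 1.6771.
Step 5: Two-sided p-value via normal approximation = 2*(1 - Phi(|z|)) = 0.093533.
Step 6: alpha = 0.1. reject H0.

R = 9, z = 1.6771, p = 0.093533, reject H0.


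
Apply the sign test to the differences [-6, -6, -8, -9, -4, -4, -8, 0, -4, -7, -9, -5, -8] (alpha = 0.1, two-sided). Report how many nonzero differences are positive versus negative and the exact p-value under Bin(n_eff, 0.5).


Step 1: Discard zero differences. Original n = 13; n_eff = number of nonzero differences = 12.
Nonzero differences (with sign): -6, -6, -8, -9, -4, -4, -8, -4, -7, -9, -5, -8
Step 2: Count signs: positive = 0, negative = 12.
Step 3: Under H0: P(positive) = 0.5, so the number of positives S ~ Bin(12, 0.5).
Step 4: Two-sided exact p-value = sum of Bin(12,0.5) probabilities at or below the observed probability = 0.000488.
Step 5: alpha = 0.1. reject H0.

n_eff = 12, pos = 0, neg = 12, p = 0.000488, reject H0.


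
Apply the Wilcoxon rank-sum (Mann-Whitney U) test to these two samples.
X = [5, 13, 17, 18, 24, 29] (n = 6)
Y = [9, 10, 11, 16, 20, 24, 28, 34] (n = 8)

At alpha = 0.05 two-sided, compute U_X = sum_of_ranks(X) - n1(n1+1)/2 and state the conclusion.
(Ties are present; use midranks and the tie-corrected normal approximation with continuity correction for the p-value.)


Step 1: Combine and sort all 14 observations; assign midranks.
sorted (value, group): (5,X), (9,Y), (10,Y), (11,Y), (13,X), (16,Y), (17,X), (18,X), (20,Y), (24,X), (24,Y), (28,Y), (29,X), (34,Y)
ranks: 5->1, 9->2, 10->3, 11->4, 13->5, 16->6, 17->7, 18->8, 20->9, 24->10.5, 24->10.5, 28->12, 29->13, 34->14
Step 2: Rank sum for X: R1 = 1 + 5 + 7 + 8 + 10.5 + 13 = 44.5.
Step 3: U_X = R1 - n1(n1+1)/2 = 44.5 - 6*7/2 = 44.5 - 21 = 23.5.
       U_Y = n1*n2 - U_X = 48 - 23.5 = 24.5.
Step 4: Ties are present, so use the tie-corrected normal approximation (with continuity correction) for the p-value.
Step 5: p-value = 1.000000; compare to alpha = 0.05. fail to reject H0.

U_X = 23.5, p = 1.000000, fail to reject H0 at alpha = 0.05.


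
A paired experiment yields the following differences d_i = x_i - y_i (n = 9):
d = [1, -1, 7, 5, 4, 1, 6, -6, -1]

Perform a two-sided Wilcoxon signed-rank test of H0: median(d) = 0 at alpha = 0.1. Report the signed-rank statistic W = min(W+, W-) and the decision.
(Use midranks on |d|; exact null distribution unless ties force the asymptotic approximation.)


Step 1: Drop any zero differences (none here) and take |d_i|.
|d| = [1, 1, 7, 5, 4, 1, 6, 6, 1]
Step 2: Midrank |d_i| (ties get averaged ranks).
ranks: |1|->2.5, |1|->2.5, |7|->9, |5|->6, |4|->5, |1|->2.5, |6|->7.5, |6|->7.5, |1|->2.5
Step 3: Attach original signs; sum ranks with positive sign and with negative sign.
W+ = 2.5 + 9 + 6 + 5 + 2.5 + 7.5 = 32.5
W- = 2.5 + 7.5 + 2.5 = 12.5
(Check: W+ + W- = 45 should equal n(n+1)/2 = 45.)
Step 4: Test statistic W = min(W+, W-) = 12.5.
Step 5: Ties in |d|, so use the tie-corrected normal approximation.
        E[W] = n(n+1)/4 = 9*10/4 = 22.5.
        Tie groups: |d|=1 (t=4), |d|=6 (t=2); sum(t^3 - t) = 66.
        Var[W] = n(n+1)(2n+1)/24 - sum(t^3-t)/48 = 1710/24 - 66/48 = 69.875.
        z = (W - E[W]) / sqrt(Var[W]) = (12.5 - 22.5) / 8.3591 = -1.1963.
        Two-sided p = 2*Phi(z) = 0.231581.
Step 6: alpha = 0.1. fail to reject H0.

W+ = 32.5, W- = 12.5, W = min = 12.5, p = 0.231581, fail to reject H0.


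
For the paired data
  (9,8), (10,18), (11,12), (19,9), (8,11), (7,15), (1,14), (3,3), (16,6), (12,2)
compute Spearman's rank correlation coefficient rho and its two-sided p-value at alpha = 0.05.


Step 1: Rank x and y separately (midranks; no ties here).
rank(x): 9->5, 10->6, 11->7, 19->10, 8->4, 7->3, 1->1, 3->2, 16->9, 12->8
rank(y): 8->4, 18->10, 12->7, 9->5, 11->6, 15->9, 14->8, 3->2, 6->3, 2->1
Step 2: d_i = R_x(i) - R_y(i); compute d_i^2.
  (5-4)^2=1, (6-10)^2=16, (7-7)^2=0, (10-5)^2=25, (4-6)^2=4, (3-9)^2=36, (1-8)^2=49, (2-2)^2=0, (9-3)^2=36, (8-1)^2=49
sum(d^2) = 216.
Step 3: rho = 1 - 6*216 / (10*(10^2 - 1)) = 1 - 1296/990 = -0.309091.
Step 4: Under H0, t = rho * sqrt((n-2)/(1-rho^2)) = -0.9193 ~ t(8).
Step 5: Two-sided p-value from the t-distribution with 8 df = 0.384841.
Step 6: alpha = 0.05. fail to reject H0.

rho = -0.3091, p = 0.384841, fail to reject H0 at alpha = 0.05.


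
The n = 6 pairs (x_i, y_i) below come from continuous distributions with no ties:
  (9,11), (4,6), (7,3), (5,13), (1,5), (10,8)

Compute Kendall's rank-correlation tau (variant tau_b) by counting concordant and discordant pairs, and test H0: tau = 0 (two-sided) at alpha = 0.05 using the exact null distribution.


Step 1: Enumerate the 15 unordered pairs (i,j) with i<j and classify each by sign(x_j-x_i) * sign(y_j-y_i).
  (1,2):dx=-5,dy=-5->C; (1,3):dx=-2,dy=-8->C; (1,4):dx=-4,dy=+2->D; (1,5):dx=-8,dy=-6->C
  (1,6):dx=+1,dy=-3->D; (2,3):dx=+3,dy=-3->D; (2,4):dx=+1,dy=+7->C; (2,5):dx=-3,dy=-1->C
  (2,6):dx=+6,dy=+2->C; (3,4):dx=-2,dy=+10->D; (3,5):dx=-6,dy=+2->D; (3,6):dx=+3,dy=+5->C
  (4,5):dx=-4,dy=-8->C; (4,6):dx=+5,dy=-5->D; (5,6):dx=+9,dy=+3->C
Step 2: C = 9, D = 6, total pairs = 15.
Step 3: tau = (C - D)/(n(n-1)/2) = (9 - 6)/15 = 0.200000.
Step 4: Exact two-sided p-value (enumerate n! = 720 permutations of y under H0): p = 0.719444.
Step 5: alpha = 0.05. fail to reject H0.

tau_b = 0.2000 (C=9, D=6), p = 0.719444, fail to reject H0.


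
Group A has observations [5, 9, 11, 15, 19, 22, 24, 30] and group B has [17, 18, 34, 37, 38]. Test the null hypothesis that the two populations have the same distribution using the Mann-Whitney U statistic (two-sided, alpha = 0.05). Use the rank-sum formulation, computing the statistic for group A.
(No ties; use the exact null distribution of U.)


Step 1: Combine and sort all 13 observations; assign midranks.
sorted (value, group): (5,X), (9,X), (11,X), (15,X), (17,Y), (18,Y), (19,X), (22,X), (24,X), (30,X), (34,Y), (37,Y), (38,Y)
ranks: 5->1, 9->2, 11->3, 15->4, 17->5, 18->6, 19->7, 22->8, 24->9, 30->10, 34->11, 37->12, 38->13
Step 2: Rank sum for X: R1 = 1 + 2 + 3 + 4 + 7 + 8 + 9 + 10 = 44.
Step 3: U_X = R1 - n1(n1+1)/2 = 44 - 8*9/2 = 44 - 36 = 8.
       U_Y = n1*n2 - U_X = 40 - 8 = 32.
Step 4: No ties, so the exact null distribution of U (based on enumerating the C(13,8) = 1287 equally likely rank assignments) gives the two-sided p-value.
Step 5: p-value = 0.093240; compare to alpha = 0.05. fail to reject H0.

U_X = 8, p = 0.093240, fail to reject H0 at alpha = 0.05.


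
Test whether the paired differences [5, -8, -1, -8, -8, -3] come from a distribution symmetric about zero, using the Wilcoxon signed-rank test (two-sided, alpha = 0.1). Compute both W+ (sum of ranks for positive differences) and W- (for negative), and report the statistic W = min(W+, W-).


Step 1: Drop any zero differences (none here) and take |d_i|.
|d| = [5, 8, 1, 8, 8, 3]
Step 2: Midrank |d_i| (ties get averaged ranks).
ranks: |5|->3, |8|->5, |1|->1, |8|->5, |8|->5, |3|->2
Step 3: Attach original signs; sum ranks with positive sign and with negative sign.
W+ = 3 = 3
W- = 5 + 1 + 5 + 5 + 2 = 18
(Check: W+ + W- = 21 should equal n(n+1)/2 = 21.)
Step 4: Test statistic W = min(W+, W-) = 3.
Step 5: Ties in |d|, so use the tie-corrected normal approximation.
        E[W] = n(n+1)/4 = 6*7/4 = 10.5.
        Tie groups: |d|=8 (t=3); sum(t^3 - t) = 24.
        Var[W] = n(n+1)(2n+1)/24 - sum(t^3-t)/48 = 546/24 - 24/48 = 22.25.
        z = (W - E[W]) / sqrt(Var[W]) = (3 - 10.5) / 4.7170 = -1.5900.
        Two-sided p = 2*Phi(z) = 0.111836.
Step 6: alpha = 0.1. fail to reject H0.

W+ = 3, W- = 18, W = min = 3, p = 0.111836, fail to reject H0.


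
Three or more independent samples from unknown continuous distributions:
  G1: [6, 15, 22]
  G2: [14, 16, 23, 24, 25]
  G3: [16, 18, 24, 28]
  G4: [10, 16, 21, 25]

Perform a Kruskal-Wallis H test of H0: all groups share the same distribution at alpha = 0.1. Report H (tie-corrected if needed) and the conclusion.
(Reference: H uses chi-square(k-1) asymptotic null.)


Step 1: Combine all N = 16 observations and assign midranks.
sorted (value, group, rank): (6,G1,1), (10,G4,2), (14,G2,3), (15,G1,4), (16,G2,6), (16,G3,6), (16,G4,6), (18,G3,8), (21,G4,9), (22,G1,10), (23,G2,11), (24,G2,12.5), (24,G3,12.5), (25,G2,14.5), (25,G4,14.5), (28,G3,16)
Step 2: Sum ranks within each group.
R_1 = 15 (n_1 = 3)
R_2 = 47 (n_2 = 5)
R_3 = 42.5 (n_3 = 4)
R_4 = 31.5 (n_4 = 4)
Step 3: H = 12/(N(N+1)) * sum(R_i^2/n_i) - 3(N+1)
     = 12/(16*17) * (15^2/3 + 47^2/5 + 42.5^2/4 + 31.5^2/4) - 3*17
     = 0.044118 * 1216.42 - 51
     = 2.665809.
Step 4: Ties present; correction factor C = 1 - 36/(16^3 - 16) = 0.991176. Corrected H = 2.665809 / 0.991176 = 2.689540.
Step 5: Under H0, H ~ chi^2(3); p-value = 0.442008.
Step 6: alpha = 0.1. fail to reject H0.

H = 2.6895, df = 3, p = 0.442008, fail to reject H0.


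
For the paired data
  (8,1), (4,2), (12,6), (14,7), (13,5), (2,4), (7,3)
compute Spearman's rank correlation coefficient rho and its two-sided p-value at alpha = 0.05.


Step 1: Rank x and y separately (midranks; no ties here).
rank(x): 8->4, 4->2, 12->5, 14->7, 13->6, 2->1, 7->3
rank(y): 1->1, 2->2, 6->6, 7->7, 5->5, 4->4, 3->3
Step 2: d_i = R_x(i) - R_y(i); compute d_i^2.
  (4-1)^2=9, (2-2)^2=0, (5-6)^2=1, (7-7)^2=0, (6-5)^2=1, (1-4)^2=9, (3-3)^2=0
sum(d^2) = 20.
Step 3: rho = 1 - 6*20 / (7*(7^2 - 1)) = 1 - 120/336 = 0.642857.
Step 4: Under H0, t = rho * sqrt((n-2)/(1-rho^2)) = 1.8766 ~ t(5).
Step 5: Two-sided p-value from the t-distribution with 5 df = 0.119392.
Step 6: alpha = 0.05. fail to reject H0.

rho = 0.6429, p = 0.119392, fail to reject H0 at alpha = 0.05.


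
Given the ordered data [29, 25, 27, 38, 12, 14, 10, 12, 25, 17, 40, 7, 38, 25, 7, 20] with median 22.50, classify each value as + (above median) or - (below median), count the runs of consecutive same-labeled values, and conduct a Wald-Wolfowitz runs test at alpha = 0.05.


Step 1: Compute median = 22.50; label A = above, B = below.
Labels in order: AAAABBBBABABAABB  (n_A = 8, n_B = 8)
Step 2: Count runs R = 8.
Step 3: Under H0 (random ordering), E[R] = 2*n_A*n_B/(n_A+n_B) + 1 = 2*8*8/16 + 1 = 9.0000.
        Var[R] = 2*n_A*n_B*(2*n_A*n_B - n_A - n_B) / ((n_A+n_B)^2 * (n_A+n_B-1)) = 14336/3840 = 3.7333.
        SD[R] = 1.9322.
Step 4: Continuity-corrected z = (R + 0.5 - E[R]) / SD[R] = (8 + 0.5 - 9.0000) / 1.9322 = -0.2588.
Step 5: Two-sided p-value via normal approximation = 2*(1 - Phi(|z|)) = 0.795809.
Step 6: alpha = 0.05. fail to reject H0.

R = 8, z = -0.2588, p = 0.795809, fail to reject H0.


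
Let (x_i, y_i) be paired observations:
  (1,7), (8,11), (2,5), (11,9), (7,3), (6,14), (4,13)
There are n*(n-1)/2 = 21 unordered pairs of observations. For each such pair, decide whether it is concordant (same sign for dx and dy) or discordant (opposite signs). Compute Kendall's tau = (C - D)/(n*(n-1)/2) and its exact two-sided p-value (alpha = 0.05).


Step 1: Enumerate the 21 unordered pairs (i,j) with i<j and classify each by sign(x_j-x_i) * sign(y_j-y_i).
  (1,2):dx=+7,dy=+4->C; (1,3):dx=+1,dy=-2->D; (1,4):dx=+10,dy=+2->C; (1,5):dx=+6,dy=-4->D
  (1,6):dx=+5,dy=+7->C; (1,7):dx=+3,dy=+6->C; (2,3):dx=-6,dy=-6->C; (2,4):dx=+3,dy=-2->D
  (2,5):dx=-1,dy=-8->C; (2,6):dx=-2,dy=+3->D; (2,7):dx=-4,dy=+2->D; (3,4):dx=+9,dy=+4->C
  (3,5):dx=+5,dy=-2->D; (3,6):dx=+4,dy=+9->C; (3,7):dx=+2,dy=+8->C; (4,5):dx=-4,dy=-6->C
  (4,6):dx=-5,dy=+5->D; (4,7):dx=-7,dy=+4->D; (5,6):dx=-1,dy=+11->D; (5,7):dx=-3,dy=+10->D
  (6,7):dx=-2,dy=-1->C
Step 2: C = 11, D = 10, total pairs = 21.
Step 3: tau = (C - D)/(n(n-1)/2) = (11 - 10)/21 = 0.047619.
Step 4: Exact two-sided p-value (enumerate n! = 5040 permutations of y under H0): p = 1.000000.
Step 5: alpha = 0.05. fail to reject H0.

tau_b = 0.0476 (C=11, D=10), p = 1.000000, fail to reject H0.


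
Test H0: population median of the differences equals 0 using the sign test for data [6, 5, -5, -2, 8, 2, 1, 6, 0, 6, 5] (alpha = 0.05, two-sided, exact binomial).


Step 1: Discard zero differences. Original n = 11; n_eff = number of nonzero differences = 10.
Nonzero differences (with sign): +6, +5, -5, -2, +8, +2, +1, +6, +6, +5
Step 2: Count signs: positive = 8, negative = 2.
Step 3: Under H0: P(positive) = 0.5, so the number of positives S ~ Bin(10, 0.5).
Step 4: Two-sided exact p-value = sum of Bin(10,0.5) probabilities at or below the observed probability = 0.109375.
Step 5: alpha = 0.05. fail to reject H0.

n_eff = 10, pos = 8, neg = 2, p = 0.109375, fail to reject H0.


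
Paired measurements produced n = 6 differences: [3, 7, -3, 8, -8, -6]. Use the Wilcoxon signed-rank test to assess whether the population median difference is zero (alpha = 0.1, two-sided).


Step 1: Drop any zero differences (none here) and take |d_i|.
|d| = [3, 7, 3, 8, 8, 6]
Step 2: Midrank |d_i| (ties get averaged ranks).
ranks: |3|->1.5, |7|->4, |3|->1.5, |8|->5.5, |8|->5.5, |6|->3
Step 3: Attach original signs; sum ranks with positive sign and with negative sign.
W+ = 1.5 + 4 + 5.5 = 11
W- = 1.5 + 5.5 + 3 = 10
(Check: W+ + W- = 21 should equal n(n+1)/2 = 21.)
Step 4: Test statistic W = min(W+, W-) = 10.
Step 5: Ties in |d|, so use the tie-corrected normal approximation.
        E[W] = n(n+1)/4 = 6*7/4 = 10.5.
        Tie groups: |d|=3 (t=2), |d|=8 (t=2); sum(t^3 - t) = 12.
        Var[W] = n(n+1)(2n+1)/24 - sum(t^3-t)/48 = 546/24 - 12/48 = 22.5.
        z = (W - E[W]) / sqrt(Var[W]) = (10 - 10.5) / 4.7434 = -0.1054.
        Two-sided p = 2*Phi(z) = 0.916051.
Step 6: alpha = 0.1. fail to reject H0.

W+ = 11, W- = 10, W = min = 10, p = 0.916051, fail to reject H0.


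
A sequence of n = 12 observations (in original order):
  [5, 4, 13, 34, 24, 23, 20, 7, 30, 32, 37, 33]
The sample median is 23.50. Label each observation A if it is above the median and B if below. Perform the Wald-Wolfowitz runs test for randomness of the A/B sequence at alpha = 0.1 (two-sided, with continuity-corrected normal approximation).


Step 1: Compute median = 23.50; label A = above, B = below.
Labels in order: BBBAABBBAAAA  (n_A = 6, n_B = 6)
Step 2: Count runs R = 4.
Step 3: Under H0 (random ordering), E[R] = 2*n_A*n_B/(n_A+n_B) + 1 = 2*6*6/12 + 1 = 7.0000.
        Var[R] = 2*n_A*n_B*(2*n_A*n_B - n_A - n_B) / ((n_A+n_B)^2 * (n_A+n_B-1)) = 4320/1584 = 2.7273.
        SD[R] = 1.6514.
Step 4: Continuity-corrected z = (R + 0.5 - E[R]) / SD[R] = (4 + 0.5 - 7.0000) / 1.6514 = -1.5138.
Step 5: Two-sided p-value via normal approximation = 2*(1 - Phi(|z|)) = 0.130070.
Step 6: alpha = 0.1. fail to reject H0.

R = 4, z = -1.5138, p = 0.130070, fail to reject H0.


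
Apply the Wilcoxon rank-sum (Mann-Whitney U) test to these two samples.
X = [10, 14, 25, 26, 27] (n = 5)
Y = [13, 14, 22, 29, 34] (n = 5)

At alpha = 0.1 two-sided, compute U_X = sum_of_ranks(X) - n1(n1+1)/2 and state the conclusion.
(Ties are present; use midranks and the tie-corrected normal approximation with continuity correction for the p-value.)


Step 1: Combine and sort all 10 observations; assign midranks.
sorted (value, group): (10,X), (13,Y), (14,X), (14,Y), (22,Y), (25,X), (26,X), (27,X), (29,Y), (34,Y)
ranks: 10->1, 13->2, 14->3.5, 14->3.5, 22->5, 25->6, 26->7, 27->8, 29->9, 34->10
Step 2: Rank sum for X: R1 = 1 + 3.5 + 6 + 7 + 8 = 25.5.
Step 3: U_X = R1 - n1(n1+1)/2 = 25.5 - 5*6/2 = 25.5 - 15 = 10.5.
       U_Y = n1*n2 - U_X = 25 - 10.5 = 14.5.
Step 4: Ties are present, so use the tie-corrected normal approximation (with continuity correction) for the p-value.
Step 5: p-value = 0.753298; compare to alpha = 0.1. fail to reject H0.

U_X = 10.5, p = 0.753298, fail to reject H0 at alpha = 0.1.


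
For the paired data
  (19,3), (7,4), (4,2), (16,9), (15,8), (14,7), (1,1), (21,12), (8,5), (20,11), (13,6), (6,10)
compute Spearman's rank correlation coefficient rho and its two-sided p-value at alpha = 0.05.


Step 1: Rank x and y separately (midranks; no ties here).
rank(x): 19->10, 7->4, 4->2, 16->9, 15->8, 14->7, 1->1, 21->12, 8->5, 20->11, 13->6, 6->3
rank(y): 3->3, 4->4, 2->2, 9->9, 8->8, 7->7, 1->1, 12->12, 5->5, 11->11, 6->6, 10->10
Step 2: d_i = R_x(i) - R_y(i); compute d_i^2.
  (10-3)^2=49, (4-4)^2=0, (2-2)^2=0, (9-9)^2=0, (8-8)^2=0, (7-7)^2=0, (1-1)^2=0, (12-12)^2=0, (5-5)^2=0, (11-11)^2=0, (6-6)^2=0, (3-10)^2=49
sum(d^2) = 98.
Step 3: rho = 1 - 6*98 / (12*(12^2 - 1)) = 1 - 588/1716 = 0.657343.
Step 4: Under H0, t = rho * sqrt((n-2)/(1-rho^2)) = 2.7584 ~ t(10).
Step 5: Two-sided p-value from the t-distribution with 10 df = 0.020185.
Step 6: alpha = 0.05. reject H0.

rho = 0.6573, p = 0.020185, reject H0 at alpha = 0.05.


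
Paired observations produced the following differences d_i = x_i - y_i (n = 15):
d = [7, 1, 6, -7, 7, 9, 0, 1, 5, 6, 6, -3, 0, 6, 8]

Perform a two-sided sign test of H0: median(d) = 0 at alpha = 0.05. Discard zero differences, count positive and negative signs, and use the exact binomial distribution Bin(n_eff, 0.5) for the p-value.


Step 1: Discard zero differences. Original n = 15; n_eff = number of nonzero differences = 13.
Nonzero differences (with sign): +7, +1, +6, -7, +7, +9, +1, +5, +6, +6, -3, +6, +8
Step 2: Count signs: positive = 11, negative = 2.
Step 3: Under H0: P(positive) = 0.5, so the number of positives S ~ Bin(13, 0.5).
Step 4: Two-sided exact p-value = sum of Bin(13,0.5) probabilities at or below the observed probability = 0.022461.
Step 5: alpha = 0.05. reject H0.

n_eff = 13, pos = 11, neg = 2, p = 0.022461, reject H0.


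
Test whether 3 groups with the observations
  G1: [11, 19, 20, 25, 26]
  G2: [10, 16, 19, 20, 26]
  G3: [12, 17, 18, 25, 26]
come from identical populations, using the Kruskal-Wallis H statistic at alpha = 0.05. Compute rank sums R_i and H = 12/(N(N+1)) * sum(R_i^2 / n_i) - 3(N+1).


Step 1: Combine all N = 15 observations and assign midranks.
sorted (value, group, rank): (10,G2,1), (11,G1,2), (12,G3,3), (16,G2,4), (17,G3,5), (18,G3,6), (19,G1,7.5), (19,G2,7.5), (20,G1,9.5), (20,G2,9.5), (25,G1,11.5), (25,G3,11.5), (26,G1,14), (26,G2,14), (26,G3,14)
Step 2: Sum ranks within each group.
R_1 = 44.5 (n_1 = 5)
R_2 = 36 (n_2 = 5)
R_3 = 39.5 (n_3 = 5)
Step 3: H = 12/(N(N+1)) * sum(R_i^2/n_i) - 3(N+1)
     = 12/(15*16) * (44.5^2/5 + 36^2/5 + 39.5^2/5) - 3*16
     = 0.050000 * 967.3 - 48
     = 0.365000.
Step 4: Ties present; correction factor C = 1 - 42/(15^3 - 15) = 0.987500. Corrected H = 0.365000 / 0.987500 = 0.369620.
Step 5: Under H0, H ~ chi^2(2); p-value = 0.831262.
Step 6: alpha = 0.05. fail to reject H0.

H = 0.3696, df = 2, p = 0.831262, fail to reject H0.


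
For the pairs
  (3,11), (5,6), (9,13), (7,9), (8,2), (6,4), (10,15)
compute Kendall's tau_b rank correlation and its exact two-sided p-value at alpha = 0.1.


Step 1: Enumerate the 21 unordered pairs (i,j) with i<j and classify each by sign(x_j-x_i) * sign(y_j-y_i).
  (1,2):dx=+2,dy=-5->D; (1,3):dx=+6,dy=+2->C; (1,4):dx=+4,dy=-2->D; (1,5):dx=+5,dy=-9->D
  (1,6):dx=+3,dy=-7->D; (1,7):dx=+7,dy=+4->C; (2,3):dx=+4,dy=+7->C; (2,4):dx=+2,dy=+3->C
  (2,5):dx=+3,dy=-4->D; (2,6):dx=+1,dy=-2->D; (2,7):dx=+5,dy=+9->C; (3,4):dx=-2,dy=-4->C
  (3,5):dx=-1,dy=-11->C; (3,6):dx=-3,dy=-9->C; (3,7):dx=+1,dy=+2->C; (4,5):dx=+1,dy=-7->D
  (4,6):dx=-1,dy=-5->C; (4,7):dx=+3,dy=+6->C; (5,6):dx=-2,dy=+2->D; (5,7):dx=+2,dy=+13->C
  (6,7):dx=+4,dy=+11->C
Step 2: C = 13, D = 8, total pairs = 21.
Step 3: tau = (C - D)/(n(n-1)/2) = (13 - 8)/21 = 0.238095.
Step 4: Exact two-sided p-value (enumerate n! = 5040 permutations of y under H0): p = 0.561905.
Step 5: alpha = 0.1. fail to reject H0.

tau_b = 0.2381 (C=13, D=8), p = 0.561905, fail to reject H0.


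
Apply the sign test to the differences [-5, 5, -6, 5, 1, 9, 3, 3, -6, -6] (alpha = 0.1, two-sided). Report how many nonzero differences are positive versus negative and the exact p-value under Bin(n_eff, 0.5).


Step 1: Discard zero differences. Original n = 10; n_eff = number of nonzero differences = 10.
Nonzero differences (with sign): -5, +5, -6, +5, +1, +9, +3, +3, -6, -6
Step 2: Count signs: positive = 6, negative = 4.
Step 3: Under H0: P(positive) = 0.5, so the number of positives S ~ Bin(10, 0.5).
Step 4: Two-sided exact p-value = sum of Bin(10,0.5) probabilities at or below the observed probability = 0.753906.
Step 5: alpha = 0.1. fail to reject H0.

n_eff = 10, pos = 6, neg = 4, p = 0.753906, fail to reject H0.


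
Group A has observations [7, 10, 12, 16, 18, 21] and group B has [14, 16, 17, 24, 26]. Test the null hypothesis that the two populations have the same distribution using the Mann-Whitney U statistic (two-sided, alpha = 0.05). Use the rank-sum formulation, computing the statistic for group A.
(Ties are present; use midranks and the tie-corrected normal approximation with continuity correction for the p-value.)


Step 1: Combine and sort all 11 observations; assign midranks.
sorted (value, group): (7,X), (10,X), (12,X), (14,Y), (16,X), (16,Y), (17,Y), (18,X), (21,X), (24,Y), (26,Y)
ranks: 7->1, 10->2, 12->3, 14->4, 16->5.5, 16->5.5, 17->7, 18->8, 21->9, 24->10, 26->11
Step 2: Rank sum for X: R1 = 1 + 2 + 3 + 5.5 + 8 + 9 = 28.5.
Step 3: U_X = R1 - n1(n1+1)/2 = 28.5 - 6*7/2 = 28.5 - 21 = 7.5.
       U_Y = n1*n2 - U_X = 30 - 7.5 = 22.5.
Step 4: Ties are present, so use the tie-corrected normal approximation (with continuity correction) for the p-value.
Step 5: p-value = 0.200217; compare to alpha = 0.05. fail to reject H0.

U_X = 7.5, p = 0.200217, fail to reject H0 at alpha = 0.05.


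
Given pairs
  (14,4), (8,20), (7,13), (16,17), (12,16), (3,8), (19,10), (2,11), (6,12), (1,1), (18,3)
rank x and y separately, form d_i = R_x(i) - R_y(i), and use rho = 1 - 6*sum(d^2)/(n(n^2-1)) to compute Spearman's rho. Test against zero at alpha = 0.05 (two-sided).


Step 1: Rank x and y separately (midranks; no ties here).
rank(x): 14->8, 8->6, 7->5, 16->9, 12->7, 3->3, 19->11, 2->2, 6->4, 1->1, 18->10
rank(y): 4->3, 20->11, 13->8, 17->10, 16->9, 8->4, 10->5, 11->6, 12->7, 1->1, 3->2
Step 2: d_i = R_x(i) - R_y(i); compute d_i^2.
  (8-3)^2=25, (6-11)^2=25, (5-8)^2=9, (9-10)^2=1, (7-9)^2=4, (3-4)^2=1, (11-5)^2=36, (2-6)^2=16, (4-7)^2=9, (1-1)^2=0, (10-2)^2=64
sum(d^2) = 190.
Step 3: rho = 1 - 6*190 / (11*(11^2 - 1)) = 1 - 1140/1320 = 0.136364.
Step 4: Under H0, t = rho * sqrt((n-2)/(1-rho^2)) = 0.4129 ~ t(9).
Step 5: Two-sided p-value from the t-distribution with 9 df = 0.689309.
Step 6: alpha = 0.05. fail to reject H0.

rho = 0.1364, p = 0.689309, fail to reject H0 at alpha = 0.05.
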